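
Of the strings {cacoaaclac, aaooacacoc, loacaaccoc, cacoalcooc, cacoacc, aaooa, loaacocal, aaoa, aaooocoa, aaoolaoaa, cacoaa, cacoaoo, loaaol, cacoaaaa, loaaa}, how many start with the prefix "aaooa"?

Traverse to the node for "aaooa", then collect every word in that subtree.
Words under "aaooa": aaooa, aaooacacoc
Count: 2

2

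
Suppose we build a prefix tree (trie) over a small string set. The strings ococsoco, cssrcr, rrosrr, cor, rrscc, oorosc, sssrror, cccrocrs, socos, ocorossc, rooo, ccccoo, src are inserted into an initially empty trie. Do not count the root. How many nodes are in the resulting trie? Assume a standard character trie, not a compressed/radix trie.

Trace insertions, counting only characters that open a new branch:
  "ococsoco" → 8 new (o, c, o, c, s, o, c, o)
  "cssrcr" → 6 new (c, s, s, r, c, r)
  "rrosrr" → 6 new (r, r, o, s, r, r)
  "cor" → prefix "c" already present; 2 new (o, r)
  "rrscc" → prefix "rr" already present; 3 new (s, c, c)
  "oorosc" → prefix "o" already present; 5 new (o, r, o, s, c)
  "sssrror" → 7 new (s, s, s, r, r, o, r)
  "cccrocrs" → prefix "c" already present; 7 new (c, c, r, o, c, r, s)
  "socos" → prefix "s" already present; 4 new (o, c, o, s)
  "ocorossc" → prefix "oco" already present; 5 new (r, o, s, s, c)
  "rooo" → prefix "r" already present; 3 new (o, o, o)
  "ccccoo" → prefix "ccc" already present; 3 new (c, o, o)
  "src" → prefix "s" already present; 2 new (r, c)
Total nodes = 8 + 6 + 6 + 2 + 3 + 5 + 7 + 7 + 4 + 5 + 3 + 3 + 2 = 61

61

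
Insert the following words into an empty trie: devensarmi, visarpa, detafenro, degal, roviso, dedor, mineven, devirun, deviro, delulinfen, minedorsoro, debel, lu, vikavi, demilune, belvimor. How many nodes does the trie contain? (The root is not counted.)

Count nodes per top-level branch (shared prefixes stored once):
  'b'-branch (belvimor): 8 nodes
  'd'-branch (debel, dedor, degal, delulinfen, demilune, detafenro, devensarmi, deviro, devirun): 45 nodes
  'l'-branch (lu): 2 nodes
  'm'-branch (minedorsoro, mineven): 14 nodes
  'r'-branch (roviso): 6 nodes
  'v'-branch (vikavi, visarpa): 11 nodes
Sum: 86

86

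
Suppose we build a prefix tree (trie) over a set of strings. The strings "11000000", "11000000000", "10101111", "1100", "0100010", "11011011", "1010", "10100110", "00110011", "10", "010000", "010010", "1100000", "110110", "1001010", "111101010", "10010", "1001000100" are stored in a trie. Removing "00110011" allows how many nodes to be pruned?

7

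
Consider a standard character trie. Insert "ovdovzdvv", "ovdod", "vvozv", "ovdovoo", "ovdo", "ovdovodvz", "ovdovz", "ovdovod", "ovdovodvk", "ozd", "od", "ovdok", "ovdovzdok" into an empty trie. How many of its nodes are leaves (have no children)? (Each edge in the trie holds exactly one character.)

10

Leaves are exactly the stored words that no other stored word extends.
Those words: "od", "ovdod", "ovdok", "ovdovodvk", "ovdovodvz", "ovdovoo", "ovdovzdok", "ovdovzdvv", "ozd", "vvozv"
Leaf count: 10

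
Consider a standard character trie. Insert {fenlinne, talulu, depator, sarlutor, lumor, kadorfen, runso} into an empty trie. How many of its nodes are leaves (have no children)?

7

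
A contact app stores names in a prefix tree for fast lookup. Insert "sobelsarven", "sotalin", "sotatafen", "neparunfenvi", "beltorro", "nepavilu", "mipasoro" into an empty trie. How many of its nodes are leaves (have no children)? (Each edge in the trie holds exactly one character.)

Leaves are exactly the stored words that no other stored word extends.
Those words: "beltorro", "mipasoro", "neparunfenvi", "nepavilu", "sobelsarven", "sotalin", "sotatafen"
Leaf count: 7

7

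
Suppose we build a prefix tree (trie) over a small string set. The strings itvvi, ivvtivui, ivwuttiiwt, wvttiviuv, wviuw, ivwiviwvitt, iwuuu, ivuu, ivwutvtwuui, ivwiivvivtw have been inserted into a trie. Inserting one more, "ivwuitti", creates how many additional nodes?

"ivwu" is already a path in the trie; the remaining "itti" must be added.
So 8 − 4 = 4 new nodes.

4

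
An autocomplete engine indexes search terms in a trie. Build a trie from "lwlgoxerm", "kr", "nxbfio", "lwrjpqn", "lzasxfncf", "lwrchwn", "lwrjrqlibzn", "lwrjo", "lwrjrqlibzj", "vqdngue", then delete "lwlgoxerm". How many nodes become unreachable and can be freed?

7

Walk "lwlgoxerm" from the leaf back toward the root, removing each node that no remaining word uses.
The suffix "lgoxerm" (7 nodes) is used only by "lwlgoxerm"; the node for "lw" still has the child "r", so pruning stops there.
Nodes removed: 7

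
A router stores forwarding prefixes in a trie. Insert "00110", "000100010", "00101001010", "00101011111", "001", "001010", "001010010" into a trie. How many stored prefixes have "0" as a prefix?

7

Walk to "0"; the words in its subtree are exactly those with that prefix.
Matches: "000100010", "001", "001010", "001010010", "00101001010", "00101011111", "00110"
Count: 7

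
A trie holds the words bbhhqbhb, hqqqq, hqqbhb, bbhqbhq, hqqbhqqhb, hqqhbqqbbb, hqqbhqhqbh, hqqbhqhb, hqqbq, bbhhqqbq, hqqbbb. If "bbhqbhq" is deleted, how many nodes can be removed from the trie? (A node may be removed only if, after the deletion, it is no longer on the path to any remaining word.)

4

A node on "bbhqbhq"'s path can go only if nothing else ends at it or branches off below it.
The suffix "qbhq" (4 nodes) is used only by "bbhqbhq"; the node for "bbh" still has the child "h", so pruning stops there.
Nodes removed: 4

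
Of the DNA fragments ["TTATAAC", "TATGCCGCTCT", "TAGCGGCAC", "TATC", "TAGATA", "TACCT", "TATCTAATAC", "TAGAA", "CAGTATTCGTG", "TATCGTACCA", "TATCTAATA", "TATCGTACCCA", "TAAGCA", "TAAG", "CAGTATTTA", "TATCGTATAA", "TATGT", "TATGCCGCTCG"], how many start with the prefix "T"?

16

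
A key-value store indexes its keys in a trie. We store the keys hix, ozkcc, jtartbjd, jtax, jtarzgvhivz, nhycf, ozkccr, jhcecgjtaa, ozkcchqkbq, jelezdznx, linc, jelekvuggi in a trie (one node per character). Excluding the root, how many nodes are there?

Insert word by word; a character creates a node only if that edge doesn't already exist:
  "hix" → 3 new (h, i, x)
  "ozkcc" → 5 new (o, z, k, c, c)
  "jtartbjd" → 8 new (j, t, a, r, t, b, j, d)
  "jtax" → prefix "jta" already present; 1 new (x)
  "jtarzgvhivz" → prefix "jtar" already present; 7 new (z, g, v, h, i, v, z)
  "nhycf" → 5 new (n, h, y, c, f)
  "ozkccr" → prefix "ozkcc" already present; 1 new (r)
  "jhcecgjtaa" → prefix "j" already present; 9 new (h, c, e, c, g, j, t, a, a)
  "ozkcchqkbq" → prefix "ozkcc" already present; 5 new (h, q, k, b, q)
  "jelezdznx" → prefix "j" already present; 8 new (e, l, e, z, d, z, n, x)
  "linc" → 4 new (l, i, n, c)
  "jelekvuggi" → prefix "jele" already present; 6 new (k, v, u, g, g, i)
Total nodes = 3 + 5 + 8 + 1 + 7 + 5 + 1 + 9 + 5 + 8 + 4 + 6 = 62

62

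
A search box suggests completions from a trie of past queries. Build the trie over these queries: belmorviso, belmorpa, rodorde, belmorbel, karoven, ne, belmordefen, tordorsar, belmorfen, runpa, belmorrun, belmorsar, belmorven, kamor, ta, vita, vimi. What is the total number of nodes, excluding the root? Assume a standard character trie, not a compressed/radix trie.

Insert word by word; a character creates a node only if that edge doesn't already exist:
  "belmorviso" → 10 new (b, e, l, m, o, r, v, i, s, o)
  "belmorpa" → prefix "belmor" already present; 2 new (p, a)
  "rodorde" → 7 new (r, o, d, o, r, d, e)
  "belmorbel" → prefix "belmor" already present; 3 new (b, e, l)
  "karoven" → 7 new (k, a, r, o, v, e, n)
  "ne" → 2 new (n, e)
  "belmordefen" → prefix "belmor" already present; 5 new (d, e, f, e, n)
  "tordorsar" → 9 new (t, o, r, d, o, r, s, a, r)
  "belmorfen" → prefix "belmor" already present; 3 new (f, e, n)
  "runpa" → prefix "r" already present; 4 new (u, n, p, a)
  "belmorrun" → prefix "belmor" already present; 3 new (r, u, n)
  "belmorsar" → prefix "belmor" already present; 3 new (s, a, r)
  "belmorven" → prefix "belmorv" already present; 2 new (e, n)
  "kamor" → prefix "ka" already present; 3 new (m, o, r)
  "ta" → prefix "t" already present; 1 new (a)
  "vita" → 4 new (v, i, t, a)
  "vimi" → prefix "vi" already present; 2 new (m, i)
Total nodes = 10 + 2 + 7 + 3 + 7 + 2 + 5 + 9 + 3 + 4 + 3 + 3 + 2 + 3 + 1 + 4 + 2 = 70

70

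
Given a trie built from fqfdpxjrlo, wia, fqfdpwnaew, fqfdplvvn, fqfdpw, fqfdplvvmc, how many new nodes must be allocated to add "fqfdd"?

1

Walking "fqfdd" from the root, the first 4 characters ("fqfd") follow existing edges; "d" is the first miss.
Each of the 1 remaining characters creates one node.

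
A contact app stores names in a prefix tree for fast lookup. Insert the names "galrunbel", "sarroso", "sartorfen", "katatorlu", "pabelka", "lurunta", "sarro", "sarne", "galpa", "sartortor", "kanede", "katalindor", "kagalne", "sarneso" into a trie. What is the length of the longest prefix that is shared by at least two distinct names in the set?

Look for the deepest trie node that still has at least two words in its subtree.
"sartorfen" and "sartortor" agree on "sartor" (6 characters) before diverging; nothing deeper is shared.
Longest shared-prefix length: 6

6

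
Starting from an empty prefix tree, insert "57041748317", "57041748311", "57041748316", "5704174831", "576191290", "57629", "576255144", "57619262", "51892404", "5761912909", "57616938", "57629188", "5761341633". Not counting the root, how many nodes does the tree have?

51

Insert word by word; a character creates a node only if that edge doesn't already exist:
  "57041748317" → 11 new (5, 7, 0, 4, 1, 7, 4, 8, 3, 1, 7)
  "57041748311" → prefix "5704174831" already present; 1 new (1)
  "57041748316" → prefix "5704174831" already present; 1 new (6)
  "5704174831" → prefix "5704174831" already present; 0 new (none)
  "576191290" → prefix "57" already present; 7 new (6, 1, 9, 1, 2, 9, 0)
  "57629" → prefix "576" already present; 2 new (2, 9)
  "576255144" → prefix "5762" already present; 5 new (5, 5, 1, 4, 4)
  "57619262" → prefix "57619" already present; 3 new (2, 6, 2)
  "51892404" → prefix "5" already present; 7 new (1, 8, 9, 2, 4, 0, 4)
  "5761912909" → prefix "576191290" already present; 1 new (9)
  "57616938" → prefix "5761" already present; 4 new (6, 9, 3, 8)
  "57629188" → prefix "57629" already present; 3 new (1, 8, 8)
  "5761341633" → prefix "5761" already present; 6 new (3, 4, 1, 6, 3, 3)
Total nodes = 11 + 1 + 1 + 0 + 7 + 2 + 5 + 3 + 7 + 1 + 4 + 3 + 6 = 51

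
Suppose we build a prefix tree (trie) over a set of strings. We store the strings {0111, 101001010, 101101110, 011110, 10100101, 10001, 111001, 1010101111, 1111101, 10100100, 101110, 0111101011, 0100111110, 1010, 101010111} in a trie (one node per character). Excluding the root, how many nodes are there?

Trace insertions, counting only characters that open a new branch:
  "0111" → 4 new (0, 1, 1, 1)
  "101001010" → 9 new (1, 0, 1, 0, 0, 1, 0, 1, 0)
  "101101110" → prefix "101" already present; 6 new (1, 0, 1, 1, 1, 0)
  "011110" → prefix "0111" already present; 2 new (1, 0)
  "10100101" → prefix "10100101" already present; 0 new (none)
  "10001" → prefix "10" already present; 3 new (0, 0, 1)
  "111001" → prefix "1" already present; 5 new (1, 1, 0, 0, 1)
  "1010101111" → prefix "1010" already present; 6 new (1, 0, 1, 1, 1, 1)
  "1111101" → prefix "111" already present; 4 new (1, 1, 0, 1)
  "10100100" → prefix "1010010" already present; 1 new (0)
  "101110" → prefix "1011" already present; 2 new (1, 0)
  "0111101011" → prefix "011110" already present; 4 new (1, 0, 1, 1)
  "0100111110" → prefix "01" already present; 8 new (0, 0, 1, 1, 1, 1, 1, 0)
  "1010" → prefix "1010" already present; 0 new (none)
  "101010111" → prefix "101010111" already present; 0 new (none)
Total nodes = 4 + 9 + 6 + 2 + 0 + 3 + 5 + 6 + 4 + 1 + 2 + 4 + 8 + 0 + 0 = 54

54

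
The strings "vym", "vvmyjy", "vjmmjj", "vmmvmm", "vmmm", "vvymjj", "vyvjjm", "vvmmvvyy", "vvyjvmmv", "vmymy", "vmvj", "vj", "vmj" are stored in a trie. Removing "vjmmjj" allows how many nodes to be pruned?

4

A node on "vjmmjj"'s path can go only if nothing else ends at it or branches off below it.
The suffix "mmjj" (4 nodes) is used only by "vjmmjj"; "vj" is itself a stored word, so pruning stops there.
Nodes removed: 4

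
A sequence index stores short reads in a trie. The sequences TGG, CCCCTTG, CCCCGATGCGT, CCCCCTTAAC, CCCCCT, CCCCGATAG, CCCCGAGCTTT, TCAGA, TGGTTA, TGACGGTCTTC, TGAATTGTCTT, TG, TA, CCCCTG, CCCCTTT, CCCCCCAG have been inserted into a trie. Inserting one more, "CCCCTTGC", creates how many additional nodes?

The longest prefix of "CCCCTTGC" already in the trie is "CCCCTTG" (length 7).
So 8 − 7 = 1 new nodes.

1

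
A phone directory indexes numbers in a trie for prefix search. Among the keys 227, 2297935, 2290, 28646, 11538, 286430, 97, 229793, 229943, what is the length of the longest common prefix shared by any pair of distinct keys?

The deepest shared node is where two words last agree before diverging.
"229793" and "2297935" agree on "229793" (6 characters) before diverging; nothing deeper is shared.
Longest shared-prefix length: 6

6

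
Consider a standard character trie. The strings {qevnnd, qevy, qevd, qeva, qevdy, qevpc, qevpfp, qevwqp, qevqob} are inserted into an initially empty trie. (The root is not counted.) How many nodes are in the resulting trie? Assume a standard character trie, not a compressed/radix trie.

Trie structure (* marks end of a word):
(root)
└─ q
   └─ e
      └─ v
         ├─ a *
         ├─ d *
         │  └─ y *
         ├─ n
         │  └─ n
         │     └─ d *
         ├─ p
         │  ├─ c *
         │  └─ f
         │     └─ p *
         ├─ q
         │  └─ o
         │     └─ b *
         ├─ w
         │  └─ q
         │     └─ p *
         └─ y *
Counting every labelled node above: 20.

20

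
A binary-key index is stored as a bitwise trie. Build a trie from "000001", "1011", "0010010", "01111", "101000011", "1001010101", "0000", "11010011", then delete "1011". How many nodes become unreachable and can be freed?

Walk "1011" from the leaf back toward the root, removing each node that no remaining word uses.
The suffix "1" (1 node) is used only by "1011"; the node for "101" still has the child "0", so pruning stops there.
Nodes removed: 1

1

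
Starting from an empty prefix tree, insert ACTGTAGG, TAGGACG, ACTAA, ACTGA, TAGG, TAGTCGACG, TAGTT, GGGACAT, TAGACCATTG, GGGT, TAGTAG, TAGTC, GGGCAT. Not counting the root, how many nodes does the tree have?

For each word, the new-node count is its length minus the longest prefix already in the trie:
  "ACTGTAGG" → 8 new (A, C, T, G, T, A, G, G)
  "TAGGACG" → 7 new (T, A, G, G, A, C, G)
  "ACTAA" → prefix "ACT" already present; 2 new (A, A)
  "ACTGA" → prefix "ACTG" already present; 1 new (A)
  "TAGG" → prefix "TAGG" already present; 0 new (none)
  "TAGTCGACG" → prefix "TAG" already present; 6 new (T, C, G, A, C, G)
  "TAGTT" → prefix "TAGT" already present; 1 new (T)
  "GGGACAT" → 7 new (G, G, G, A, C, A, T)
  "TAGACCATTG" → prefix "TAG" already present; 7 new (A, C, C, A, T, T, G)
  "GGGT" → prefix "GGG" already present; 1 new (T)
  "TAGTAG" → prefix "TAGT" already present; 2 new (A, G)
  "TAGTC" → prefix "TAGTC" already present; 0 new (none)
  "GGGCAT" → prefix "GGG" already present; 3 new (C, A, T)
Total nodes = 8 + 7 + 2 + 1 + 0 + 6 + 1 + 7 + 7 + 1 + 2 + 0 + 3 = 45

45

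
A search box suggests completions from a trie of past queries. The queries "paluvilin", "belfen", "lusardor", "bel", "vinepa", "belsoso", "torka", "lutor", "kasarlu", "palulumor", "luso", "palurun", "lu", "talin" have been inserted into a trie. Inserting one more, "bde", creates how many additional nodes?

2

Walking "bde" from the root, the first 1 characters ("b") follow existing edges; "d" is the first miss.
New nodes needed: |"bde"| − 1 = 3 − 1 = 2.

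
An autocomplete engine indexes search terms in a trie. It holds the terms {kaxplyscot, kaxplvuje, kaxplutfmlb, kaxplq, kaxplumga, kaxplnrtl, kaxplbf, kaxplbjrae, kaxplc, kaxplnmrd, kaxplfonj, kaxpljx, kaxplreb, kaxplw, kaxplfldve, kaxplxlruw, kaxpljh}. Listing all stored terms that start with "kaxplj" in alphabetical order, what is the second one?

kaxpljx

Words with prefix "kaxplj", in lexicographic order: "kaxpljh", "kaxpljx"
The 2nd is kaxpljx.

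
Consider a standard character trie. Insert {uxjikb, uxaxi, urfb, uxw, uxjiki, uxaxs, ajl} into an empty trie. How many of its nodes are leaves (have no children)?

Leaves are exactly the stored words that no other stored word extends.
Those words: "ajl", "urfb", "uxaxi", "uxaxs", "uxjikb", "uxjiki", "uxw"
Leaf count: 7

7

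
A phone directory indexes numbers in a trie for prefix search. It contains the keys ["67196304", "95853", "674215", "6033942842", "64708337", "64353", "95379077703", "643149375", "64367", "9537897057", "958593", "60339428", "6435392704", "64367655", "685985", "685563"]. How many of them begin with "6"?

Traverse to the node for "6", then collect every word in that subtree.
Words under "6": 60339428, 6033942842, 643149375, 64353, 6435392704, 64367, 64367655, 64708337, 67196304, 674215, 685563, 685985
Count: 12

12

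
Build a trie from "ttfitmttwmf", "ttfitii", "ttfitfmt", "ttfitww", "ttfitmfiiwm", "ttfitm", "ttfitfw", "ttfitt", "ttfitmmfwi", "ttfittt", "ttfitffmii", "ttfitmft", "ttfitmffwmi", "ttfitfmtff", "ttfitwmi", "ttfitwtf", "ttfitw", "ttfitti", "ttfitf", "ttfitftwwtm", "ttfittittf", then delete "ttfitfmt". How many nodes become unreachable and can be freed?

0

A node on "ttfitfmt"'s path can go only if nothing else ends at it or branches off below it.
Every node on "ttfitfmt" is still needed (e.g. by "ttfitfmtff"), so nothing is freed.
Nodes removed: 0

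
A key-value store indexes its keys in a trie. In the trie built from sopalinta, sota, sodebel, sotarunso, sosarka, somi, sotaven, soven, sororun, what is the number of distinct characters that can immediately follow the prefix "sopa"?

Walk "sopa" from the root, arriving at one node.
Characters that immediately follow "sopa" among the stored strings: {l}.
That node has 1 child edge.

1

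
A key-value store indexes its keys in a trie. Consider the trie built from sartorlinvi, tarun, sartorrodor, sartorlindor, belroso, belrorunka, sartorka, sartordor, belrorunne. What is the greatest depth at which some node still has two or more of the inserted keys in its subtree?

9

The deepest shared node is where two words last agree before diverging.
e.g. "sartorlindor" and "sartorlinvi" share the prefix "sartorlin" of length 9; no pair shares a longer one.
Longest shared-prefix length: 9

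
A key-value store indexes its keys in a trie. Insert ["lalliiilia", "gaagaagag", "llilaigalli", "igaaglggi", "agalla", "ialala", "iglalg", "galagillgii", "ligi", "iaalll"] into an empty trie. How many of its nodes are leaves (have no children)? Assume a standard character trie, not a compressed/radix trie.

10

A leaf is a node with no children — equivalently, the end of a word that is not a proper prefix of any other stored word.
Those words: "agalla", "gaagaagag", "galagillgii", "iaalll", "ialala", "igaaglggi", "iglalg", "lalliiilia", "ligi", "llilaigalli"
Leaf count: 10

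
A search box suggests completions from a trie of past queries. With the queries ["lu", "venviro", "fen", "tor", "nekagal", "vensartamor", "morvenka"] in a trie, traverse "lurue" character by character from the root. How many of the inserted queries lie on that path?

Traverse "lurue" character by character; count nodes along the way that are marked as word ends.
Prefixes of the query that are stored words: "lu"
Count: 1

1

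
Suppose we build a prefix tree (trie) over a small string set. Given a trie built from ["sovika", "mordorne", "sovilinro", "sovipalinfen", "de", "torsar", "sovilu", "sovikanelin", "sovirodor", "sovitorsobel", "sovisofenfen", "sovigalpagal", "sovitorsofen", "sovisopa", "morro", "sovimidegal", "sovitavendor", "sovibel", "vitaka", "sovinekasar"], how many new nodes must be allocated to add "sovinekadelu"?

"sovineka" is already a path in the trie; the remaining "delu" must be added.
Each of the 4 remaining characters creates one node.

4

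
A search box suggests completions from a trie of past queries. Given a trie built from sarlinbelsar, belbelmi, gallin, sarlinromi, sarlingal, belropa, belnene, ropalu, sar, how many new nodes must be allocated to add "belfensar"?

"bel" is already a path in the trie; the remaining "fensar" must be added.
Each of the 6 remaining characters creates one node.

6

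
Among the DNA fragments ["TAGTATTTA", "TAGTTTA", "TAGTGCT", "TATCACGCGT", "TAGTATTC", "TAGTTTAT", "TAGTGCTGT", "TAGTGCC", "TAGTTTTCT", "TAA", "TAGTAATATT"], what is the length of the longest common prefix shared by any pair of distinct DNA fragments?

7

Look for the deepest trie node that still has at least two words in its subtree.
e.g. "TAGTATTC" and "TAGTATTTA" share the prefix "TAGTATT" of length 7; no pair shares a longer one.
Longest shared-prefix length: 7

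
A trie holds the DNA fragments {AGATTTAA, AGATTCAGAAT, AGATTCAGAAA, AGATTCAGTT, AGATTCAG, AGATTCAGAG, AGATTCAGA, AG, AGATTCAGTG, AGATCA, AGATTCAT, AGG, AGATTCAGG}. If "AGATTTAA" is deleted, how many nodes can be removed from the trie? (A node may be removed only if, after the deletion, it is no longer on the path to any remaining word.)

3

Walk "AGATTTAA" from the leaf back toward the root, removing each node that no remaining word uses.
The suffix "TAA" (3 nodes) is used only by "AGATTTAA"; the node for "AGATT" still has the child "C", so pruning stops there.
Nodes removed: 3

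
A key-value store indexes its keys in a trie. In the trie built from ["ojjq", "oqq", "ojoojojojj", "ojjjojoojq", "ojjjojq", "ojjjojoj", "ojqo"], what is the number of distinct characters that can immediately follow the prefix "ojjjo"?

The children of the "ojjjo" node are the distinct next characters among strings starting with "ojjjo".
Characters that immediately follow "ojjjo" among the stored strings: {j}.
That node has 1 child edge.

1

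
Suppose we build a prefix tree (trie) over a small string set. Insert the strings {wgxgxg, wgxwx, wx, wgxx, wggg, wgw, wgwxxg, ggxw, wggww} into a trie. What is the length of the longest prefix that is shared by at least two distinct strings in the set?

Look for the deepest trie node that still has at least two words in its subtree.
e.g. "wggg" and "wggww" share the prefix "wgg" of length 3; no pair shares a longer one.
Longest shared-prefix length: 3

3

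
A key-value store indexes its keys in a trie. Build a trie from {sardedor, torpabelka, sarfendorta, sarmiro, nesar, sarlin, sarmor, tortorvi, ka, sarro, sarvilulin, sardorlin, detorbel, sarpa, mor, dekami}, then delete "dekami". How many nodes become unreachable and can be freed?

Walk "dekami" from the leaf back toward the root, removing each node that no remaining word uses.
The suffix "kami" (4 nodes) is used only by "dekami"; the node for "de" still has the child "t", so pruning stops there.
Nodes removed: 4

4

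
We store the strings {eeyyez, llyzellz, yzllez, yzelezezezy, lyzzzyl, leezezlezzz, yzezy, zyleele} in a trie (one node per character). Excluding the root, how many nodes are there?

Trace insertions, counting only characters that open a new branch:
  "eeyyez" → 6 new (e, e, y, y, e, z)
  "llyzellz" → 8 new (l, l, y, z, e, l, l, z)
  "yzllez" → 6 new (y, z, l, l, e, z)
  "yzelezezezy" → prefix "yz" already present; 9 new (e, l, e, z, e, z, e, z, y)
  "lyzzzyl" → prefix "l" already present; 6 new (y, z, z, z, y, l)
  "leezezlezzz" → prefix "l" already present; 10 new (e, e, z, e, z, l, e, z, z, z)
  "yzezy" → prefix "yze" already present; 2 new (z, y)
  "zyleele" → 7 new (z, y, l, e, e, l, e)
Total nodes = 6 + 8 + 6 + 9 + 6 + 10 + 2 + 7 = 54

54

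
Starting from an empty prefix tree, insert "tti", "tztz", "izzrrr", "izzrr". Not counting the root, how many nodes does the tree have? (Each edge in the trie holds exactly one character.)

12

Trie structure (* marks end of a word):
(root)
├─ i
│  └─ z
│     └─ z
│        └─ r
│           └─ r *
│              └─ r *
└─ t
   ├─ t
   │  └─ i *
   └─ z
      └─ t
         └─ z *
Counting every labelled node above: 12.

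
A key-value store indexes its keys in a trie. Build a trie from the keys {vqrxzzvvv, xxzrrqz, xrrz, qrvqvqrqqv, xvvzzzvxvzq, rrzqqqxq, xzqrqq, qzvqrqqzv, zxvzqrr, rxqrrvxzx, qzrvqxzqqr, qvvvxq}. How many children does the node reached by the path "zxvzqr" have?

1

Walk "zxvzqr" from the root, arriving at one node.
Distinct next characters after "zxvzqr": r.
That node has 1 child edge.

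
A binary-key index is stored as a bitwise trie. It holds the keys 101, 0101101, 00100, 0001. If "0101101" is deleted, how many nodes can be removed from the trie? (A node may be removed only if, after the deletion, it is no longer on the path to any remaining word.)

6

A node on "0101101"'s path can go only if nothing else ends at it or branches off below it.
The suffix "101101" (6 nodes) is used only by "0101101"; the node for "0" still has the child "0", so pruning stops there.
Nodes removed: 6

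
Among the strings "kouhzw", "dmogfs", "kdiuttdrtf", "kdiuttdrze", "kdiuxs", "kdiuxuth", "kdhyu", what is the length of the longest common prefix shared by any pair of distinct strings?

8

Look for the deepest trie node that still has at least two words in its subtree.
e.g. "kdiuttdrtf" and "kdiuttdrze" share the prefix "kdiuttdr" of length 8; no pair shares a longer one.
Longest shared-prefix length: 8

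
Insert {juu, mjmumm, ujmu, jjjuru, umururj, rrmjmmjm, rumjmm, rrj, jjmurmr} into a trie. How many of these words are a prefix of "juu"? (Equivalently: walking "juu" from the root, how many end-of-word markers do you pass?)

1

Traverse "juu" character by character; count nodes along the way that are marked as word ends.
Prefixes of the query that are stored words: "juu"
Count: 1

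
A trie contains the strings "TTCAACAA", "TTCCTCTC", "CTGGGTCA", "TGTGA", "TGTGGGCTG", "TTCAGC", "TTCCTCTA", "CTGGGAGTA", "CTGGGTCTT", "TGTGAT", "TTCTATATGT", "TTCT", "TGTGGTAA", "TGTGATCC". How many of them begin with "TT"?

6

Traverse to the node for "TT", then collect every word in that subtree.
Matches: "TTCAACAA", "TTCAGC", "TTCCTCTA", "TTCCTCTC", "TTCT", "TTCTATATGT"
Count: 6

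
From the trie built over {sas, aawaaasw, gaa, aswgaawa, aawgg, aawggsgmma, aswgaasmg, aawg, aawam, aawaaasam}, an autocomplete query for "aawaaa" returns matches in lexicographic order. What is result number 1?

aawaaasam

Filter for "aawaaa…" and sort: "aawaaasam", "aawaaasw"
The 1st is aawaaasam.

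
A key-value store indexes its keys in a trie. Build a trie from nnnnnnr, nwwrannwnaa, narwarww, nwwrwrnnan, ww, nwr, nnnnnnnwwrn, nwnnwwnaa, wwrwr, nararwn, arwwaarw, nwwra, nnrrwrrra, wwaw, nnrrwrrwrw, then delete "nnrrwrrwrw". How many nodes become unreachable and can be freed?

A node on "nnrrwrrwrw"'s path can go only if nothing else ends at it or branches off below it.
The suffix "wrw" (3 nodes) is used only by "nnrrwrrwrw"; the node for "nnrrwrr" still has the child "r", so pruning stops there.
Nodes removed: 3

3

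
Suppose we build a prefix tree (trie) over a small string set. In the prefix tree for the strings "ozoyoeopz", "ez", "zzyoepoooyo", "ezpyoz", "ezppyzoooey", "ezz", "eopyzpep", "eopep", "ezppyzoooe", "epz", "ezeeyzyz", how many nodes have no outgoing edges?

9

A leaf is a node with no children — equivalently, the end of a word that is not a proper prefix of any other stored word.
Those words: "eopep", "eopyzpep", "epz", "ezeeyzyz", "ezppyzoooey", "ezpyoz", "ezz", "ozoyoeopz", "zzyoepoooyo"
Leaf count: 9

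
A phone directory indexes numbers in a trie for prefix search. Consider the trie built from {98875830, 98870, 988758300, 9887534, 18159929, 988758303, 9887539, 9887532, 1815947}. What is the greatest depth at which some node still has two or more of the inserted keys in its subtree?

8

The deepest shared node is where two words last agree before diverging.
"98875830" and "988758300" agree on "98875830" (8 characters) before diverging; nothing deeper is shared.
Longest shared-prefix length: 8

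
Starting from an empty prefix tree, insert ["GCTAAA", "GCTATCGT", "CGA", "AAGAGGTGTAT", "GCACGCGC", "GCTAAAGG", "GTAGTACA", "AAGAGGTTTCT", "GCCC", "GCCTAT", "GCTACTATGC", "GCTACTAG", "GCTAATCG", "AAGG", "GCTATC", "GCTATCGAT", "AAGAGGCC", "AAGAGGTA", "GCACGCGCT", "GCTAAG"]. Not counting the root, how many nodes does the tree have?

66

Insert word by word; a character creates a node only if that edge doesn't already exist:
  "GCTAAA" → 6 new (G, C, T, A, A, A)
  "GCTATCGT" → prefix "GCTA" already present; 4 new (T, C, G, T)
  "CGA" → 3 new (C, G, A)
  "AAGAGGTGTAT" → 11 new (A, A, G, A, G, G, T, G, T, A, T)
  "GCACGCGC" → prefix "GC" already present; 6 new (A, C, G, C, G, C)
  "GCTAAAGG" → prefix "GCTAAA" already present; 2 new (G, G)
  "GTAGTACA" → prefix "G" already present; 7 new (T, A, G, T, A, C, A)
  "AAGAGGTTTCT" → prefix "AAGAGGT" already present; 4 new (T, T, C, T)
  "GCCC" → prefix "GC" already present; 2 new (C, C)
  "GCCTAT" → prefix "GCC" already present; 3 new (T, A, T)
  "GCTACTATGC" → prefix "GCTA" already present; 6 new (C, T, A, T, G, C)
  "GCTACTAG" → prefix "GCTACTA" already present; 1 new (G)
  "GCTAATCG" → prefix "GCTAA" already present; 3 new (T, C, G)
  "AAGG" → prefix "AAG" already present; 1 new (G)
  "GCTATC" → prefix "GCTATC" already present; 0 new (none)
  "GCTATCGAT" → prefix "GCTATCG" already present; 2 new (A, T)
  "AAGAGGCC" → prefix "AAGAGG" already present; 2 new (C, C)
  "AAGAGGTA" → prefix "AAGAGGT" already present; 1 new (A)
  "GCACGCGCT" → prefix "GCACGCGC" already present; 1 new (T)
  "GCTAAG" → prefix "GCTAA" already present; 1 new (G)
Total nodes = 6 + 4 + 3 + 11 + 6 + 2 + 7 + 4 + 2 + 3 + 6 + 1 + 3 + 1 + 0 + 2 + 2 + 1 + 1 + 1 = 66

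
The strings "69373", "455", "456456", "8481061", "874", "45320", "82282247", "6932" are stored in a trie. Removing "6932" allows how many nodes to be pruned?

A node on "6932"'s path can go only if nothing else ends at it or branches off below it.
The suffix "2" (1 node) is used only by "6932"; the node for "693" still has the child "7", so pruning stops there.
Nodes removed: 1

1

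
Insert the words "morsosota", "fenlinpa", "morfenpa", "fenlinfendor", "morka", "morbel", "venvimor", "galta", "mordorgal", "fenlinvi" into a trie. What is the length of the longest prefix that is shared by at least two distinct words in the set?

Look for the deepest trie node that still has at least two words in its subtree.
e.g. "fenlinfendor" and "fenlinpa" share the prefix "fenlin" of length 6; no pair shares a longer one.
Longest shared-prefix length: 6

6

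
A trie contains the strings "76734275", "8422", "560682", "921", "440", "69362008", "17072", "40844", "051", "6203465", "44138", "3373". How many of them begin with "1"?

Traverse to the node for "1", then collect every word in that subtree.
Words under "1": 17072
Count: 1

1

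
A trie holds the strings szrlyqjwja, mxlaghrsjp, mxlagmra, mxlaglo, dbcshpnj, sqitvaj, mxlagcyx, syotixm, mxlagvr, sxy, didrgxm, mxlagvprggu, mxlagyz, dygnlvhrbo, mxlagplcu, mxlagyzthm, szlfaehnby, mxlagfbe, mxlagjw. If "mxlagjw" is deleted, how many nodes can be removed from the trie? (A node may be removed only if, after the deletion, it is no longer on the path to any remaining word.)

After clearing the end-marker at "mxlagjw", prune upward until reaching a node still needed by another word.
The suffix "jw" (2 nodes) is used only by "mxlagjw"; the node for "mxlag" still has the child "h", so pruning stops there.
Nodes removed: 2

2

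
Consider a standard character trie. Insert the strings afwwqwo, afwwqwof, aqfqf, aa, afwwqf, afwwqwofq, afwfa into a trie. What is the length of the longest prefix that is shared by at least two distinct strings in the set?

Look for the deepest trie node that still has at least two words in its subtree.
"afwwqwof" and "afwwqwofq" agree on "afwwqwof" (8 characters) before diverging; nothing deeper is shared.
Longest shared-prefix length: 8

8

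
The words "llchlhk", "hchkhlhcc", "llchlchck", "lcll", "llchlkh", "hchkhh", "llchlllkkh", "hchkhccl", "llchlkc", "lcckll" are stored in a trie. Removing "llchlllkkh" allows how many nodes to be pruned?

A node on "llchlllkkh"'s path can go only if nothing else ends at it or branches off below it.
The suffix "llkkh" (5 nodes) is used only by "llchlllkkh"; the node for "llchl" still has the child "h", so pruning stops there.
Nodes removed: 5

5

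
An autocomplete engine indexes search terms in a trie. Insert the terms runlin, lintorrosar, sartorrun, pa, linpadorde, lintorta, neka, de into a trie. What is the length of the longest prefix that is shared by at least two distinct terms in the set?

6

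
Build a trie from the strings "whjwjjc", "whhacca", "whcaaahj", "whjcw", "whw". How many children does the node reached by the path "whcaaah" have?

1

Walk "whcaaah" from the root, arriving at one node.
Distinct next characters after "whcaaah": j.
That node has 1 child edge.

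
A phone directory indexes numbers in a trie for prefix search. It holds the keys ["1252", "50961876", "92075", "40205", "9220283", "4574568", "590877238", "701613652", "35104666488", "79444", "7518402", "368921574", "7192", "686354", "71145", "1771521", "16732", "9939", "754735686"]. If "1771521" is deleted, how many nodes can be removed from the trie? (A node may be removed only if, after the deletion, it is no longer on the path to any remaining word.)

6

After clearing the end-marker at "1771521", prune upward until reaching a node still needed by another word.
The suffix "771521" (6 nodes) is used only by "1771521"; the node for "1" still has the child "2", so pruning stops there.
Nodes removed: 6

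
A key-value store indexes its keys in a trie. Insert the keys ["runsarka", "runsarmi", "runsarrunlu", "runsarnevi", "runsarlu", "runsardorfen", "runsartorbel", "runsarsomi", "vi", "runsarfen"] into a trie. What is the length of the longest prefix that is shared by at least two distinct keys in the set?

6

The deepest shared node is where two words last agree before diverging.
"runsardorfen" and "runsarfen" agree on "runsar" (6 characters) before diverging; nothing deeper is shared.
Longest shared-prefix length: 6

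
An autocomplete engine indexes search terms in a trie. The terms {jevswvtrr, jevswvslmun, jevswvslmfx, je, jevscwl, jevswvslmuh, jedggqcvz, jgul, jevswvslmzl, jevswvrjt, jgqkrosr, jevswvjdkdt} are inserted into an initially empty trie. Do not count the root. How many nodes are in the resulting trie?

Trace insertions, counting only characters that open a new branch:
  "jevswvtrr" → 9 new (j, e, v, s, w, v, t, r, r)
  "jevswvslmun" → prefix "jevswv" already present; 5 new (s, l, m, u, n)
  "jevswvslmfx" → prefix "jevswvslm" already present; 2 new (f, x)
  "je" → prefix "je" already present; 0 new (none)
  "jevscwl" → prefix "jevs" already present; 3 new (c, w, l)
  "jevswvslmuh" → prefix "jevswvslmu" already present; 1 new (h)
  "jedggqcvz" → prefix "je" already present; 7 new (d, g, g, q, c, v, z)
  "jgul" → prefix "j" already present; 3 new (g, u, l)
  "jevswvslmzl" → prefix "jevswvslm" already present; 2 new (z, l)
  "jevswvrjt" → prefix "jevswv" already present; 3 new (r, j, t)
  "jgqkrosr" → prefix "jg" already present; 6 new (q, k, r, o, s, r)
  "jevswvjdkdt" → prefix "jevswv" already present; 5 new (j, d, k, d, t)
Total nodes = 9 + 5 + 2 + 0 + 3 + 1 + 7 + 3 + 2 + 3 + 6 + 5 = 46

46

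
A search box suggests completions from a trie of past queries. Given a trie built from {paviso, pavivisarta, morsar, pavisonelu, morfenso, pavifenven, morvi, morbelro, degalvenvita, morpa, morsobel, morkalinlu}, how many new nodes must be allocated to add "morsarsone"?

"morsar" is already a path in the trie; the remaining "sone" must be added.
New nodes needed: |"morsarsone"| − 6 = 10 − 6 = 4.

4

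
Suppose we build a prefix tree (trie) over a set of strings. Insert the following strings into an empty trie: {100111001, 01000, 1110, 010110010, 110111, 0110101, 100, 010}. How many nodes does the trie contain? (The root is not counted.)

Trace insertions, counting only characters that open a new branch:
  "100111001" → 9 new (1, 0, 0, 1, 1, 1, 0, 0, 1)
  "01000" → 5 new (0, 1, 0, 0, 0)
  "1110" → prefix "1" already present; 3 new (1, 1, 0)
  "010110010" → prefix "010" already present; 6 new (1, 1, 0, 0, 1, 0)
  "110111" → prefix "11" already present; 4 new (0, 1, 1, 1)
  "0110101" → prefix "01" already present; 5 new (1, 0, 1, 0, 1)
  "100" → prefix "100" already present; 0 new (none)
  "010" → prefix "010" already present; 0 new (none)
Total nodes = 9 + 5 + 3 + 6 + 4 + 5 + 0 + 0 = 32

32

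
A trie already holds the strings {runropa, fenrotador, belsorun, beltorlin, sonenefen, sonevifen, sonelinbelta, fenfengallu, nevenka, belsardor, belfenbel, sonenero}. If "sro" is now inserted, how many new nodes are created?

The longest prefix of "sro" already in the trie is "s" (length 1).
Each of the 2 remaining characters creates one node.

2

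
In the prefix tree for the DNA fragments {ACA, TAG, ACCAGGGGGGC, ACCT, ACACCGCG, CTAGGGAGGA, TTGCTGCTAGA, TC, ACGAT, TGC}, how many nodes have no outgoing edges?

Leaves are exactly the stored words that no other stored word extends.
Those words: "ACACCGCG", "ACCAGGGGGGC", "ACCT", "ACGAT", "CTAGGGAGGA", "TAG", "TC", "TGC", "TTGCTGCTAGA"
Leaf count: 9

9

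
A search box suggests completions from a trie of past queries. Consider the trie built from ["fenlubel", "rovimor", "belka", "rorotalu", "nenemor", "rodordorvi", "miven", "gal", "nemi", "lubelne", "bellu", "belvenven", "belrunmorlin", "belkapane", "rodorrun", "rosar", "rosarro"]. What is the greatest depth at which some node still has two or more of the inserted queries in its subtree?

Equivalently: take the maximum, over all pairs, of their longest common prefix length.
"belka" and "belkapane" agree on "belka" (5 characters) before diverging; nothing deeper is shared.
Longest shared-prefix length: 5

5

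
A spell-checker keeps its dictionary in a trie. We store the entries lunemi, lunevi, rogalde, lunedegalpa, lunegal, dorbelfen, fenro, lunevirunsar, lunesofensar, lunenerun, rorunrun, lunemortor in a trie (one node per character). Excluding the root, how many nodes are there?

69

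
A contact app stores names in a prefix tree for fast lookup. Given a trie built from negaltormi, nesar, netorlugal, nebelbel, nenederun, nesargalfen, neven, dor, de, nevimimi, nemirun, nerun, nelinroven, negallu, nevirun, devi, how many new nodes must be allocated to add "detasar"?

5

"de" is already a path in the trie; the remaining "tasar" must be added.
Each of the 5 remaining characters creates one node.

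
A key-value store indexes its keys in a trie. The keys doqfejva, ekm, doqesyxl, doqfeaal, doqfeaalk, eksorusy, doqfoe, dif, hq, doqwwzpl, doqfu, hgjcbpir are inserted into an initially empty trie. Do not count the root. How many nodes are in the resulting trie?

45

Count nodes per top-level branch (shared prefixes stored once):
  'd'-branch (dif, doqesyxl, doqfeaal, doqfeaalk, doqfejva, doqfoe, doqfu, doqwwzpl): 27 nodes
  'e'-branch (ekm, eksorusy): 9 nodes
  'h'-branch (hgjcbpir, hq): 9 nodes
Sum: 45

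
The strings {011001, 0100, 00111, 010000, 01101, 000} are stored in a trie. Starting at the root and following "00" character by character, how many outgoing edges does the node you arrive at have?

Follow the path "00" to its node, then look at its outgoing edges.
Distinct next characters after "00": 0, 1.
That node has 2 child edges.

2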